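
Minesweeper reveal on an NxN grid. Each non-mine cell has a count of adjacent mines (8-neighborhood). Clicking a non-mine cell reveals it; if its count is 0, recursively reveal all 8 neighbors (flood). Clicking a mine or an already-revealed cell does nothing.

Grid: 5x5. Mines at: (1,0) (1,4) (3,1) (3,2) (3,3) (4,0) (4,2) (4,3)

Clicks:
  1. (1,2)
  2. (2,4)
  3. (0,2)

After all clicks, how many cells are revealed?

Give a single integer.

Answer: 10

Derivation:
Click 1 (1,2) count=0: revealed 9 new [(0,1) (0,2) (0,3) (1,1) (1,2) (1,3) (2,1) (2,2) (2,3)] -> total=9
Click 2 (2,4) count=2: revealed 1 new [(2,4)] -> total=10
Click 3 (0,2) count=0: revealed 0 new [(none)] -> total=10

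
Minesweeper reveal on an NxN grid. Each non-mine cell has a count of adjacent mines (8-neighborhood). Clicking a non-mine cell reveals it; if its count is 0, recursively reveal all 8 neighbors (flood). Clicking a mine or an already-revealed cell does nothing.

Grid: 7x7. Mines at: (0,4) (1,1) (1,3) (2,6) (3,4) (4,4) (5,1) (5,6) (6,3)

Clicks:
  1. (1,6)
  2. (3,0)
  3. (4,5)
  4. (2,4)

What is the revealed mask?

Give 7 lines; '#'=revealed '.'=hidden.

Answer: .......
......#
#####..
####...
####.#.
.......
.......

Derivation:
Click 1 (1,6) count=1: revealed 1 new [(1,6)] -> total=1
Click 2 (3,0) count=0: revealed 12 new [(2,0) (2,1) (2,2) (2,3) (3,0) (3,1) (3,2) (3,3) (4,0) (4,1) (4,2) (4,3)] -> total=13
Click 3 (4,5) count=3: revealed 1 new [(4,5)] -> total=14
Click 4 (2,4) count=2: revealed 1 new [(2,4)] -> total=15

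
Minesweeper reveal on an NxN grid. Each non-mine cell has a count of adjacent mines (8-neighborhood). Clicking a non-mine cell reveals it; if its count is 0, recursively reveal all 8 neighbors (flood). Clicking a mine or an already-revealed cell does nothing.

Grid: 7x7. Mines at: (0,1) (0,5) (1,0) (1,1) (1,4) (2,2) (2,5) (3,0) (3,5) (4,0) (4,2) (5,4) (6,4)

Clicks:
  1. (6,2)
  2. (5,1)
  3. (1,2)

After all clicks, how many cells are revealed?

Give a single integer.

Answer: 9

Derivation:
Click 1 (6,2) count=0: revealed 8 new [(5,0) (5,1) (5,2) (5,3) (6,0) (6,1) (6,2) (6,3)] -> total=8
Click 2 (5,1) count=2: revealed 0 new [(none)] -> total=8
Click 3 (1,2) count=3: revealed 1 new [(1,2)] -> total=9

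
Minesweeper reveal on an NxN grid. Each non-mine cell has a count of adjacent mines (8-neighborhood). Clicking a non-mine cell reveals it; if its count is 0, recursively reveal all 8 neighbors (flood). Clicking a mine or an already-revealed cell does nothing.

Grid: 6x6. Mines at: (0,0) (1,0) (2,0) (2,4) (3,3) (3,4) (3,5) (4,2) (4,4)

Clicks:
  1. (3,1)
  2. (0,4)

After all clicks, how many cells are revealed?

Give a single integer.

Answer: 14

Derivation:
Click 1 (3,1) count=2: revealed 1 new [(3,1)] -> total=1
Click 2 (0,4) count=0: revealed 13 new [(0,1) (0,2) (0,3) (0,4) (0,5) (1,1) (1,2) (1,3) (1,4) (1,5) (2,1) (2,2) (2,3)] -> total=14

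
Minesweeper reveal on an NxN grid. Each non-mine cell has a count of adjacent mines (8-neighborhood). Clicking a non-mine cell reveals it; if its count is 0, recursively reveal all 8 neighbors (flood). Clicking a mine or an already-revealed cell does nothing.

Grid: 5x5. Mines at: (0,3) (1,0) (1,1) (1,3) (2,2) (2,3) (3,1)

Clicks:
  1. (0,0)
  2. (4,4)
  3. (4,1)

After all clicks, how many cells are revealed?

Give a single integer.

Click 1 (0,0) count=2: revealed 1 new [(0,0)] -> total=1
Click 2 (4,4) count=0: revealed 6 new [(3,2) (3,3) (3,4) (4,2) (4,3) (4,4)] -> total=7
Click 3 (4,1) count=1: revealed 1 new [(4,1)] -> total=8

Answer: 8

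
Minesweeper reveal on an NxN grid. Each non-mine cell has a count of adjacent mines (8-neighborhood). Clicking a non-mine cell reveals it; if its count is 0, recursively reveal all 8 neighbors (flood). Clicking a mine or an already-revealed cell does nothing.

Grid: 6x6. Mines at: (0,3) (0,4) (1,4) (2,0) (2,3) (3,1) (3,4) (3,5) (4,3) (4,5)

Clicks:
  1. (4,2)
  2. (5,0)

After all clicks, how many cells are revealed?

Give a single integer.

Answer: 6

Derivation:
Click 1 (4,2) count=2: revealed 1 new [(4,2)] -> total=1
Click 2 (5,0) count=0: revealed 5 new [(4,0) (4,1) (5,0) (5,1) (5,2)] -> total=6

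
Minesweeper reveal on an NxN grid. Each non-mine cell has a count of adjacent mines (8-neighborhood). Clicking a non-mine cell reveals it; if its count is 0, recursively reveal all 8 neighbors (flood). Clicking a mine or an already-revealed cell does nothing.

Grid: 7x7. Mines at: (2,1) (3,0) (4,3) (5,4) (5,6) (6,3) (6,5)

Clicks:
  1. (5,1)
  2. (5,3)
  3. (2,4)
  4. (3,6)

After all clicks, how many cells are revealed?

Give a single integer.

Click 1 (5,1) count=0: revealed 9 new [(4,0) (4,1) (4,2) (5,0) (5,1) (5,2) (6,0) (6,1) (6,2)] -> total=9
Click 2 (5,3) count=3: revealed 1 new [(5,3)] -> total=10
Click 3 (2,4) count=0: revealed 27 new [(0,0) (0,1) (0,2) (0,3) (0,4) (0,5) (0,6) (1,0) (1,1) (1,2) (1,3) (1,4) (1,5) (1,6) (2,2) (2,3) (2,4) (2,5) (2,6) (3,2) (3,3) (3,4) (3,5) (3,6) (4,4) (4,5) (4,6)] -> total=37
Click 4 (3,6) count=0: revealed 0 new [(none)] -> total=37

Answer: 37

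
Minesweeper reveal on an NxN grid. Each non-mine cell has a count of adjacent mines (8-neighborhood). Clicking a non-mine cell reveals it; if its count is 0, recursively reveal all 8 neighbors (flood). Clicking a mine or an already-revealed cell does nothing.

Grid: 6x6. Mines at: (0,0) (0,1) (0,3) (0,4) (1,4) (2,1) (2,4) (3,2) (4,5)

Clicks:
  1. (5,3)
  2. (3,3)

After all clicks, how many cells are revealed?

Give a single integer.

Answer: 13

Derivation:
Click 1 (5,3) count=0: revealed 12 new [(3,0) (3,1) (4,0) (4,1) (4,2) (4,3) (4,4) (5,0) (5,1) (5,2) (5,3) (5,4)] -> total=12
Click 2 (3,3) count=2: revealed 1 new [(3,3)] -> total=13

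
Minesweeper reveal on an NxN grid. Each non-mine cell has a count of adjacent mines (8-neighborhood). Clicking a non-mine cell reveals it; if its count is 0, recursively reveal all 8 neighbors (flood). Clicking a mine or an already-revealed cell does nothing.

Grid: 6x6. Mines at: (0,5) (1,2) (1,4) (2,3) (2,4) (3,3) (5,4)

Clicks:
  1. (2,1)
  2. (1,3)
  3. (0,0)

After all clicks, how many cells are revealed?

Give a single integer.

Answer: 19

Derivation:
Click 1 (2,1) count=1: revealed 1 new [(2,1)] -> total=1
Click 2 (1,3) count=4: revealed 1 new [(1,3)] -> total=2
Click 3 (0,0) count=0: revealed 17 new [(0,0) (0,1) (1,0) (1,1) (2,0) (2,2) (3,0) (3,1) (3,2) (4,0) (4,1) (4,2) (4,3) (5,0) (5,1) (5,2) (5,3)] -> total=19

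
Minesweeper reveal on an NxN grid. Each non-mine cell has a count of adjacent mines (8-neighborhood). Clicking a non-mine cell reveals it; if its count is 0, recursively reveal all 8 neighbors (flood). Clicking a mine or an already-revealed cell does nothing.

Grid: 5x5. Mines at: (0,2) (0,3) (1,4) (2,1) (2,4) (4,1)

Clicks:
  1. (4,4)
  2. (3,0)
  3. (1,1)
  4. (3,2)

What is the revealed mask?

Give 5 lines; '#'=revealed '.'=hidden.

Click 1 (4,4) count=0: revealed 6 new [(3,2) (3,3) (3,4) (4,2) (4,3) (4,4)] -> total=6
Click 2 (3,0) count=2: revealed 1 new [(3,0)] -> total=7
Click 3 (1,1) count=2: revealed 1 new [(1,1)] -> total=8
Click 4 (3,2) count=2: revealed 0 new [(none)] -> total=8

Answer: .....
.#...
.....
#.###
..###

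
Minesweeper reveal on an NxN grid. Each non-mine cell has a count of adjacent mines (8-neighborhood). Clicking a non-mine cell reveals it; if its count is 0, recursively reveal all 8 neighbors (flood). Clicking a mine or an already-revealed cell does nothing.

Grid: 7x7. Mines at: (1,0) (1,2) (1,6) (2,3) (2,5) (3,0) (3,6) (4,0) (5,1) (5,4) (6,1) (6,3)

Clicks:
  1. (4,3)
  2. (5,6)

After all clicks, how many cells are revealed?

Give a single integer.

Click 1 (4,3) count=1: revealed 1 new [(4,3)] -> total=1
Click 2 (5,6) count=0: revealed 6 new [(4,5) (4,6) (5,5) (5,6) (6,5) (6,6)] -> total=7

Answer: 7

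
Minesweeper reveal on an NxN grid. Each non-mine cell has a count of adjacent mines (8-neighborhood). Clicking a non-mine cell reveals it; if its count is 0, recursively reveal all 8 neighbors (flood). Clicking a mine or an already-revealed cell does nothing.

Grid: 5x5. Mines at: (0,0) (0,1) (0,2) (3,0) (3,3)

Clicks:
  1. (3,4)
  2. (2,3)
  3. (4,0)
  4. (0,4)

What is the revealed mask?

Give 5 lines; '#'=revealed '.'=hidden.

Click 1 (3,4) count=1: revealed 1 new [(3,4)] -> total=1
Click 2 (2,3) count=1: revealed 1 new [(2,3)] -> total=2
Click 3 (4,0) count=1: revealed 1 new [(4,0)] -> total=3
Click 4 (0,4) count=0: revealed 5 new [(0,3) (0,4) (1,3) (1,4) (2,4)] -> total=8

Answer: ...##
...##
...##
....#
#....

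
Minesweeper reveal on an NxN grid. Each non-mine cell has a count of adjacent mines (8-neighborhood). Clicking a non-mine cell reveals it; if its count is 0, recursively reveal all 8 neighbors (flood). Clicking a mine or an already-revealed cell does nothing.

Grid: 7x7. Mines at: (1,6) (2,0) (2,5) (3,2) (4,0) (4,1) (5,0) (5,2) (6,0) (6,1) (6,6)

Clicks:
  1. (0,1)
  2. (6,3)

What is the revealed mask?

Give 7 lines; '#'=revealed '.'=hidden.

Answer: ######.
######.
.####..
.......
.......
.......
...#...

Derivation:
Click 1 (0,1) count=0: revealed 16 new [(0,0) (0,1) (0,2) (0,3) (0,4) (0,5) (1,0) (1,1) (1,2) (1,3) (1,4) (1,5) (2,1) (2,2) (2,3) (2,4)] -> total=16
Click 2 (6,3) count=1: revealed 1 new [(6,3)] -> total=17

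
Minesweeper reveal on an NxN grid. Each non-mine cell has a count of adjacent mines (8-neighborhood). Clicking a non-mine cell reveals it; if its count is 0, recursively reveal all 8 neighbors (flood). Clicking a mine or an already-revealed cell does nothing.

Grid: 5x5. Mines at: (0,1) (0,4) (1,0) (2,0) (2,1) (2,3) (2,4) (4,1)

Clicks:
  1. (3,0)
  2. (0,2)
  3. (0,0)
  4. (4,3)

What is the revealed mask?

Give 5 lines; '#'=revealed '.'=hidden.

Answer: #.#..
.....
.....
#.###
..###

Derivation:
Click 1 (3,0) count=3: revealed 1 new [(3,0)] -> total=1
Click 2 (0,2) count=1: revealed 1 new [(0,2)] -> total=2
Click 3 (0,0) count=2: revealed 1 new [(0,0)] -> total=3
Click 4 (4,3) count=0: revealed 6 new [(3,2) (3,3) (3,4) (4,2) (4,3) (4,4)] -> total=9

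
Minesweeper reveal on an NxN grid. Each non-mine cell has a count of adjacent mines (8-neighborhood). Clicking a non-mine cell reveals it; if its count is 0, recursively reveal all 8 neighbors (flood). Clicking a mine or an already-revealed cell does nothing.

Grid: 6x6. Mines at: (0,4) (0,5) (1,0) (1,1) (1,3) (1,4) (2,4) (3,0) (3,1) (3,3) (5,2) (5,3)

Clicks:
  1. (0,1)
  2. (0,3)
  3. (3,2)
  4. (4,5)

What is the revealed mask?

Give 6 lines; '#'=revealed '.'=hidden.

Click 1 (0,1) count=2: revealed 1 new [(0,1)] -> total=1
Click 2 (0,3) count=3: revealed 1 new [(0,3)] -> total=2
Click 3 (3,2) count=2: revealed 1 new [(3,2)] -> total=3
Click 4 (4,5) count=0: revealed 6 new [(3,4) (3,5) (4,4) (4,5) (5,4) (5,5)] -> total=9

Answer: .#.#..
......
......
..#.##
....##
....##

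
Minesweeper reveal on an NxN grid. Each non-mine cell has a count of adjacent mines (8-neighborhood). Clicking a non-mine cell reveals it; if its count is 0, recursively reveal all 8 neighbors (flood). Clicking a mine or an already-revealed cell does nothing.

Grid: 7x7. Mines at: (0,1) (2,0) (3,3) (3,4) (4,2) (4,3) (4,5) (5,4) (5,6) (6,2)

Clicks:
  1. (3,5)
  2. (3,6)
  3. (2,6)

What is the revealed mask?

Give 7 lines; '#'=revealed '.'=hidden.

Answer: ..#####
..#####
..#####
.....##
.......
.......
.......

Derivation:
Click 1 (3,5) count=2: revealed 1 new [(3,5)] -> total=1
Click 2 (3,6) count=1: revealed 1 new [(3,6)] -> total=2
Click 3 (2,6) count=0: revealed 15 new [(0,2) (0,3) (0,4) (0,5) (0,6) (1,2) (1,3) (1,4) (1,5) (1,6) (2,2) (2,3) (2,4) (2,5) (2,6)] -> total=17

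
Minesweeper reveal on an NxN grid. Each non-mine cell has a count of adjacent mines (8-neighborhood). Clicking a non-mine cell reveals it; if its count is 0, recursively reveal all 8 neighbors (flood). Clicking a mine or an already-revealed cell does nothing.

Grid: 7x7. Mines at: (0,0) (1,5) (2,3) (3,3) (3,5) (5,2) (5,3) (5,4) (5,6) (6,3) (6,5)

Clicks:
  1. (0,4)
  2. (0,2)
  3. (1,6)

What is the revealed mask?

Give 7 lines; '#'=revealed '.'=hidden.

Answer: .####..
.####.#
.......
.......
.......
.......
.......

Derivation:
Click 1 (0,4) count=1: revealed 1 new [(0,4)] -> total=1
Click 2 (0,2) count=0: revealed 7 new [(0,1) (0,2) (0,3) (1,1) (1,2) (1,3) (1,4)] -> total=8
Click 3 (1,6) count=1: revealed 1 new [(1,6)] -> total=9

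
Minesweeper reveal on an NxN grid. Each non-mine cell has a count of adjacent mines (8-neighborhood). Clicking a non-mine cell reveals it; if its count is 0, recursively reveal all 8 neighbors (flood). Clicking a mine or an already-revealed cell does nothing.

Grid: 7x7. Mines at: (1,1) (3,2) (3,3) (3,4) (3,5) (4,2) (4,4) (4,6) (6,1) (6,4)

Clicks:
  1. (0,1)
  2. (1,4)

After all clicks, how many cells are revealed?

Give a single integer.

Answer: 16

Derivation:
Click 1 (0,1) count=1: revealed 1 new [(0,1)] -> total=1
Click 2 (1,4) count=0: revealed 15 new [(0,2) (0,3) (0,4) (0,5) (0,6) (1,2) (1,3) (1,4) (1,5) (1,6) (2,2) (2,3) (2,4) (2,5) (2,6)] -> total=16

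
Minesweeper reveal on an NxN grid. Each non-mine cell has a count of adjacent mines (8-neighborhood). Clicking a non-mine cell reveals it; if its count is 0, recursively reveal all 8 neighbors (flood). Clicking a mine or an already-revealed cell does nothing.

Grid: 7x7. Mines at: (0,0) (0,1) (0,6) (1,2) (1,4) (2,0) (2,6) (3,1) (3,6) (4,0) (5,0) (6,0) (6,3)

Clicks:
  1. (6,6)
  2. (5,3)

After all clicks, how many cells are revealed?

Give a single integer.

Answer: 21

Derivation:
Click 1 (6,6) count=0: revealed 21 new [(2,2) (2,3) (2,4) (2,5) (3,2) (3,3) (3,4) (3,5) (4,2) (4,3) (4,4) (4,5) (4,6) (5,2) (5,3) (5,4) (5,5) (5,6) (6,4) (6,5) (6,6)] -> total=21
Click 2 (5,3) count=1: revealed 0 new [(none)] -> total=21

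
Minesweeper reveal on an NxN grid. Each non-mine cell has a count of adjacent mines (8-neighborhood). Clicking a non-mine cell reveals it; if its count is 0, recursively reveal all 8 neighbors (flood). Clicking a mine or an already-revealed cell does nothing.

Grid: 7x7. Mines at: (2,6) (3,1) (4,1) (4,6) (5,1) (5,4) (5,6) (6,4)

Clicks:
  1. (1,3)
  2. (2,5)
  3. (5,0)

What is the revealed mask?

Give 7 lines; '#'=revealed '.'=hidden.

Answer: #######
#######
######.
..####.
..####.
#......
.......

Derivation:
Click 1 (1,3) count=0: revealed 28 new [(0,0) (0,1) (0,2) (0,3) (0,4) (0,5) (0,6) (1,0) (1,1) (1,2) (1,3) (1,4) (1,5) (1,6) (2,0) (2,1) (2,2) (2,3) (2,4) (2,5) (3,2) (3,3) (3,4) (3,5) (4,2) (4,3) (4,4) (4,5)] -> total=28
Click 2 (2,5) count=1: revealed 0 new [(none)] -> total=28
Click 3 (5,0) count=2: revealed 1 new [(5,0)] -> total=29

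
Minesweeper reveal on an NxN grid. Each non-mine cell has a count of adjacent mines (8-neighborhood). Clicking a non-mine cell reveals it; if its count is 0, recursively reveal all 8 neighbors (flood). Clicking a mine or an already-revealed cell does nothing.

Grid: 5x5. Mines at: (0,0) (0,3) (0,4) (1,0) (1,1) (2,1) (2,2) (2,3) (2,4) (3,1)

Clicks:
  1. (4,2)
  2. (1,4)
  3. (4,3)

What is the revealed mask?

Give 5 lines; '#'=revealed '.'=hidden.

Click 1 (4,2) count=1: revealed 1 new [(4,2)] -> total=1
Click 2 (1,4) count=4: revealed 1 new [(1,4)] -> total=2
Click 3 (4,3) count=0: revealed 5 new [(3,2) (3,3) (3,4) (4,3) (4,4)] -> total=7

Answer: .....
....#
.....
..###
..###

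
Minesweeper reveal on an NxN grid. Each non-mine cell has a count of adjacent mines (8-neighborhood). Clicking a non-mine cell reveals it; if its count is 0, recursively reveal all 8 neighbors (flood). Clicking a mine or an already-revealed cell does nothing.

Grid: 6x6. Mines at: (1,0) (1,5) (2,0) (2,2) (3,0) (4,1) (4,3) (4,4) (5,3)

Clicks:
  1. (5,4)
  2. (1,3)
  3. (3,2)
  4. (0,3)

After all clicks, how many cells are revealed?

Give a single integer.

Click 1 (5,4) count=3: revealed 1 new [(5,4)] -> total=1
Click 2 (1,3) count=1: revealed 1 new [(1,3)] -> total=2
Click 3 (3,2) count=3: revealed 1 new [(3,2)] -> total=3
Click 4 (0,3) count=0: revealed 7 new [(0,1) (0,2) (0,3) (0,4) (1,1) (1,2) (1,4)] -> total=10

Answer: 10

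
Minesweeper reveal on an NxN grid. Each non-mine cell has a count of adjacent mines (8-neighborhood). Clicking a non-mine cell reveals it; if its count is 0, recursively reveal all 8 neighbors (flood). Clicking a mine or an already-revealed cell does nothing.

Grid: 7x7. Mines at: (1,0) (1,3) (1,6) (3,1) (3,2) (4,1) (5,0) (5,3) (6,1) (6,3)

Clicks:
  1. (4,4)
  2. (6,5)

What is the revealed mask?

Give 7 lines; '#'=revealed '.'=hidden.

Click 1 (4,4) count=1: revealed 1 new [(4,4)] -> total=1
Click 2 (6,5) count=0: revealed 17 new [(2,3) (2,4) (2,5) (2,6) (3,3) (3,4) (3,5) (3,6) (4,3) (4,5) (4,6) (5,4) (5,5) (5,6) (6,4) (6,5) (6,6)] -> total=18

Answer: .......
.......
...####
...####
...####
....###
....###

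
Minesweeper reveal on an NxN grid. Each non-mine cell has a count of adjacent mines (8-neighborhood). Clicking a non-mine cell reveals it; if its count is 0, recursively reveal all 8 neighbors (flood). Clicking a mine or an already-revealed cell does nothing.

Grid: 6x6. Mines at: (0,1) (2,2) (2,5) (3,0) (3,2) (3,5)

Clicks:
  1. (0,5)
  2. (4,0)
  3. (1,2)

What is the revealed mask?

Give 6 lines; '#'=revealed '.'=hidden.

Answer: ..####
..####
......
......
#.....
......

Derivation:
Click 1 (0,5) count=0: revealed 8 new [(0,2) (0,3) (0,4) (0,5) (1,2) (1,3) (1,4) (1,5)] -> total=8
Click 2 (4,0) count=1: revealed 1 new [(4,0)] -> total=9
Click 3 (1,2) count=2: revealed 0 new [(none)] -> total=9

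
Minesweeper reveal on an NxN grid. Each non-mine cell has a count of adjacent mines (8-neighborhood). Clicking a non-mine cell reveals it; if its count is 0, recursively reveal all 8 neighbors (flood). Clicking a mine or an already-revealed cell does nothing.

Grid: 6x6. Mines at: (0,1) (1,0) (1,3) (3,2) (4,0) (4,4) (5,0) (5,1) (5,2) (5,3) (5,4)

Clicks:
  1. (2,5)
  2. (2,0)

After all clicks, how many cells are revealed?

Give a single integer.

Answer: 9

Derivation:
Click 1 (2,5) count=0: revealed 8 new [(0,4) (0,5) (1,4) (1,5) (2,4) (2,5) (3,4) (3,5)] -> total=8
Click 2 (2,0) count=1: revealed 1 new [(2,0)] -> total=9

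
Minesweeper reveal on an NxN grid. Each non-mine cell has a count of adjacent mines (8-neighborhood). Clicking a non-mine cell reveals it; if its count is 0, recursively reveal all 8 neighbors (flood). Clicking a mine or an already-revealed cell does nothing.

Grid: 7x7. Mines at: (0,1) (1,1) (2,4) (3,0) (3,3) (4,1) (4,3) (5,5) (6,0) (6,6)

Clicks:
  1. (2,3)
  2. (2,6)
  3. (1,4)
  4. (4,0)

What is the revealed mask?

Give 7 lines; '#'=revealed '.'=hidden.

Click 1 (2,3) count=2: revealed 1 new [(2,3)] -> total=1
Click 2 (2,6) count=0: revealed 16 new [(0,2) (0,3) (0,4) (0,5) (0,6) (1,2) (1,3) (1,4) (1,5) (1,6) (2,5) (2,6) (3,5) (3,6) (4,5) (4,6)] -> total=17
Click 3 (1,4) count=1: revealed 0 new [(none)] -> total=17
Click 4 (4,0) count=2: revealed 1 new [(4,0)] -> total=18

Answer: ..#####
..#####
...#.##
.....##
#....##
.......
.......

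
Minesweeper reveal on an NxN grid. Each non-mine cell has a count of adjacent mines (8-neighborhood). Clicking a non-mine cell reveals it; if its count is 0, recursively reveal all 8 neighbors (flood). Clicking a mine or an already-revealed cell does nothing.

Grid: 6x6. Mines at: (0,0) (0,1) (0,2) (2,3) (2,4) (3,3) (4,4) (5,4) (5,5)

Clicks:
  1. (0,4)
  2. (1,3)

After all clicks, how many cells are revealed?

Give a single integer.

Answer: 6

Derivation:
Click 1 (0,4) count=0: revealed 6 new [(0,3) (0,4) (0,5) (1,3) (1,4) (1,5)] -> total=6
Click 2 (1,3) count=3: revealed 0 new [(none)] -> total=6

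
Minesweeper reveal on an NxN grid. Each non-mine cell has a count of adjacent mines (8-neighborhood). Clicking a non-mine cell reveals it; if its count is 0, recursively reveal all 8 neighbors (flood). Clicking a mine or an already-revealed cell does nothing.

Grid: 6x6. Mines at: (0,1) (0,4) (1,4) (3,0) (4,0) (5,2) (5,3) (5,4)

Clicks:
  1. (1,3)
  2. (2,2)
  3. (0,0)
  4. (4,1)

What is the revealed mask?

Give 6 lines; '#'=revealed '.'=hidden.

Click 1 (1,3) count=2: revealed 1 new [(1,3)] -> total=1
Click 2 (2,2) count=0: revealed 17 new [(1,1) (1,2) (2,1) (2,2) (2,3) (2,4) (2,5) (3,1) (3,2) (3,3) (3,4) (3,5) (4,1) (4,2) (4,3) (4,4) (4,5)] -> total=18
Click 3 (0,0) count=1: revealed 1 new [(0,0)] -> total=19
Click 4 (4,1) count=3: revealed 0 new [(none)] -> total=19

Answer: #.....
.###..
.#####
.#####
.#####
......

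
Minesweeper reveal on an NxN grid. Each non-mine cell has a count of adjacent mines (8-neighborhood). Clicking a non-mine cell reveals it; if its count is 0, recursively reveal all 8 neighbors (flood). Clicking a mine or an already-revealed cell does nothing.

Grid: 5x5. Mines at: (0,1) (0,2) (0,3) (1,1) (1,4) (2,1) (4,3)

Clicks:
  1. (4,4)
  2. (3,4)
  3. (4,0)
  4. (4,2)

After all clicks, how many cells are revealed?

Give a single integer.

Click 1 (4,4) count=1: revealed 1 new [(4,4)] -> total=1
Click 2 (3,4) count=1: revealed 1 new [(3,4)] -> total=2
Click 3 (4,0) count=0: revealed 6 new [(3,0) (3,1) (3,2) (4,0) (4,1) (4,2)] -> total=8
Click 4 (4,2) count=1: revealed 0 new [(none)] -> total=8

Answer: 8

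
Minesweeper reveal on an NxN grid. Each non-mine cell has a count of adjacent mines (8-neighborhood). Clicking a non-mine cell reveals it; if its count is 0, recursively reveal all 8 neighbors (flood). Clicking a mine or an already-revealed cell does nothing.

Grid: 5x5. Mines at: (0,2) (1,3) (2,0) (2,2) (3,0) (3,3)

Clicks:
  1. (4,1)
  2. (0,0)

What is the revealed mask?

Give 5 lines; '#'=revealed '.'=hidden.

Answer: ##...
##...
.....
.....
.#...

Derivation:
Click 1 (4,1) count=1: revealed 1 new [(4,1)] -> total=1
Click 2 (0,0) count=0: revealed 4 new [(0,0) (0,1) (1,0) (1,1)] -> total=5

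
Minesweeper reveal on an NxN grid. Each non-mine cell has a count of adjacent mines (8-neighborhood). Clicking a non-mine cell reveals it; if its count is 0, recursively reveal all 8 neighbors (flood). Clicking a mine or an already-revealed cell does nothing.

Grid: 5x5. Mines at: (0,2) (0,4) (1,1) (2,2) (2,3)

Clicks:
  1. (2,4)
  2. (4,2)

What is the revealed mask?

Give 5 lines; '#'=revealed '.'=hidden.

Answer: .....
.....
##..#
#####
#####

Derivation:
Click 1 (2,4) count=1: revealed 1 new [(2,4)] -> total=1
Click 2 (4,2) count=0: revealed 12 new [(2,0) (2,1) (3,0) (3,1) (3,2) (3,3) (3,4) (4,0) (4,1) (4,2) (4,3) (4,4)] -> total=13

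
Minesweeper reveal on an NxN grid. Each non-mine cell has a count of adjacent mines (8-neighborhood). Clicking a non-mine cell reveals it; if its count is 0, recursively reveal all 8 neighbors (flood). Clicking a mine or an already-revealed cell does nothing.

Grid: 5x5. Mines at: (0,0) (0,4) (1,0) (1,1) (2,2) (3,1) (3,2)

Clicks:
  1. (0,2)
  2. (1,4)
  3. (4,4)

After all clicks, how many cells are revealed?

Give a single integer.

Click 1 (0,2) count=1: revealed 1 new [(0,2)] -> total=1
Click 2 (1,4) count=1: revealed 1 new [(1,4)] -> total=2
Click 3 (4,4) count=0: revealed 7 new [(1,3) (2,3) (2,4) (3,3) (3,4) (4,3) (4,4)] -> total=9

Answer: 9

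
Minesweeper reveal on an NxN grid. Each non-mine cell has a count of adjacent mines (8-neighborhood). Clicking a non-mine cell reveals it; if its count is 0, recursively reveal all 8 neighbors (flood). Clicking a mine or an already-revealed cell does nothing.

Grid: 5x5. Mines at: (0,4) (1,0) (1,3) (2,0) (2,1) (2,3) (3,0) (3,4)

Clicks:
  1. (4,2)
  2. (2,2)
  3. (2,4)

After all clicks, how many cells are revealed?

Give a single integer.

Answer: 8

Derivation:
Click 1 (4,2) count=0: revealed 6 new [(3,1) (3,2) (3,3) (4,1) (4,2) (4,3)] -> total=6
Click 2 (2,2) count=3: revealed 1 new [(2,2)] -> total=7
Click 3 (2,4) count=3: revealed 1 new [(2,4)] -> total=8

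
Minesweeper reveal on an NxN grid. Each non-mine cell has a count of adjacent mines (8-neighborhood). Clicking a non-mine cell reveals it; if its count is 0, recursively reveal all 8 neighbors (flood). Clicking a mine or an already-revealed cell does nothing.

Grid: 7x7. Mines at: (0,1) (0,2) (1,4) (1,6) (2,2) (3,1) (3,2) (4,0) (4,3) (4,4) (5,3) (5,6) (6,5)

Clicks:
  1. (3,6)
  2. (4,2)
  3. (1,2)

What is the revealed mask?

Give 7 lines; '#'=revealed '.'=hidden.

Answer: .......
..#....
.....##
.....##
..#..##
.......
.......

Derivation:
Click 1 (3,6) count=0: revealed 6 new [(2,5) (2,6) (3,5) (3,6) (4,5) (4,6)] -> total=6
Click 2 (4,2) count=4: revealed 1 new [(4,2)] -> total=7
Click 3 (1,2) count=3: revealed 1 new [(1,2)] -> total=8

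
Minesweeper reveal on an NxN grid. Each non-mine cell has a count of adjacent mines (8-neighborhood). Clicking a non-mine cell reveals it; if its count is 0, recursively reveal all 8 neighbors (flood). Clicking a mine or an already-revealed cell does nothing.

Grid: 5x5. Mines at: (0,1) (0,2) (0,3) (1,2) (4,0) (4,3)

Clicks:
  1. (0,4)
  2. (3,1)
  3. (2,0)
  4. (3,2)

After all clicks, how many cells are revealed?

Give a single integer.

Click 1 (0,4) count=1: revealed 1 new [(0,4)] -> total=1
Click 2 (3,1) count=1: revealed 1 new [(3,1)] -> total=2
Click 3 (2,0) count=0: revealed 5 new [(1,0) (1,1) (2,0) (2,1) (3,0)] -> total=7
Click 4 (3,2) count=1: revealed 1 new [(3,2)] -> total=8

Answer: 8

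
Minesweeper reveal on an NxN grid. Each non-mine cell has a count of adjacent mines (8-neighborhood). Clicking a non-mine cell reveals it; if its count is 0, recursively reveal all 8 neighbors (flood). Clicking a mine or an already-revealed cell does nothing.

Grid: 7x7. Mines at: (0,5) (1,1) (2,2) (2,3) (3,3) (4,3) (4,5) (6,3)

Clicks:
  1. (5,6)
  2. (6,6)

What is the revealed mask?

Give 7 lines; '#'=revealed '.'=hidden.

Answer: .......
.......
.......
.......
.......
....###
....###

Derivation:
Click 1 (5,6) count=1: revealed 1 new [(5,6)] -> total=1
Click 2 (6,6) count=0: revealed 5 new [(5,4) (5,5) (6,4) (6,5) (6,6)] -> total=6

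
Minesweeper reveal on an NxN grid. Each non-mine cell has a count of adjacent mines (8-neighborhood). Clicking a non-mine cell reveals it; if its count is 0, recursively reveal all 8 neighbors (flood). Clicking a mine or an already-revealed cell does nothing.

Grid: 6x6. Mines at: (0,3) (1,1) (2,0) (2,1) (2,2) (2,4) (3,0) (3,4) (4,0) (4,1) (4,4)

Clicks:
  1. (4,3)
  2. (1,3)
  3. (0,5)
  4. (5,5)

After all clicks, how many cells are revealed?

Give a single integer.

Click 1 (4,3) count=2: revealed 1 new [(4,3)] -> total=1
Click 2 (1,3) count=3: revealed 1 new [(1,3)] -> total=2
Click 3 (0,5) count=0: revealed 4 new [(0,4) (0,5) (1,4) (1,5)] -> total=6
Click 4 (5,5) count=1: revealed 1 new [(5,5)] -> total=7

Answer: 7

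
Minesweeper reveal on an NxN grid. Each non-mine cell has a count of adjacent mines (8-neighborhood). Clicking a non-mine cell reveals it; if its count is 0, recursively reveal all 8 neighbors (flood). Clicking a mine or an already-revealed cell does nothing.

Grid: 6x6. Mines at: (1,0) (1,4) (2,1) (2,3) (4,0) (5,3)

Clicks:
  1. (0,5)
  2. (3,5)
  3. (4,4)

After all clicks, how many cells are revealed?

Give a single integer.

Answer: 9

Derivation:
Click 1 (0,5) count=1: revealed 1 new [(0,5)] -> total=1
Click 2 (3,5) count=0: revealed 8 new [(2,4) (2,5) (3,4) (3,5) (4,4) (4,5) (5,4) (5,5)] -> total=9
Click 3 (4,4) count=1: revealed 0 new [(none)] -> total=9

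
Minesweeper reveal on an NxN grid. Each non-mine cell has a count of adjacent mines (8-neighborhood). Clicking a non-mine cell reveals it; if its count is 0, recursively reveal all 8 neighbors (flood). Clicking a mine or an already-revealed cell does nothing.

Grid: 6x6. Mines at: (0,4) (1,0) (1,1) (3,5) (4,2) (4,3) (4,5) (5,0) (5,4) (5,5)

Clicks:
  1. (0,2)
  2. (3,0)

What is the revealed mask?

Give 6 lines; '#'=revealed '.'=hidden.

Click 1 (0,2) count=1: revealed 1 new [(0,2)] -> total=1
Click 2 (3,0) count=0: revealed 6 new [(2,0) (2,1) (3,0) (3,1) (4,0) (4,1)] -> total=7

Answer: ..#...
......
##....
##....
##....
......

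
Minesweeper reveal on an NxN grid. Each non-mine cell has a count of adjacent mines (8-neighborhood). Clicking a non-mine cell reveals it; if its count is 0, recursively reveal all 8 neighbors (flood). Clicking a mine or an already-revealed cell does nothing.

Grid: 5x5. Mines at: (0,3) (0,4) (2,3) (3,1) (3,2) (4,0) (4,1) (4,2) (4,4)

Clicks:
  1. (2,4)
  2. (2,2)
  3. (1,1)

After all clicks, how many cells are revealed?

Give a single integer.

Answer: 10

Derivation:
Click 1 (2,4) count=1: revealed 1 new [(2,4)] -> total=1
Click 2 (2,2) count=3: revealed 1 new [(2,2)] -> total=2
Click 3 (1,1) count=0: revealed 8 new [(0,0) (0,1) (0,2) (1,0) (1,1) (1,2) (2,0) (2,1)] -> total=10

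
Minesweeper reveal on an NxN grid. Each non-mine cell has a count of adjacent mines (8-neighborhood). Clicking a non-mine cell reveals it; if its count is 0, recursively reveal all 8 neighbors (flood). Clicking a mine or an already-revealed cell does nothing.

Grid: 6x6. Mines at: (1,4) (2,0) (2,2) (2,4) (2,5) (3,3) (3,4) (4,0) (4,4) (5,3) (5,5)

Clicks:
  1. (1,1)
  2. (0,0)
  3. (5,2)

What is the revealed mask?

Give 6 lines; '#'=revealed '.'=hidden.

Answer: ####..
####..
......
......
......
..#...

Derivation:
Click 1 (1,1) count=2: revealed 1 new [(1,1)] -> total=1
Click 2 (0,0) count=0: revealed 7 new [(0,0) (0,1) (0,2) (0,3) (1,0) (1,2) (1,3)] -> total=8
Click 3 (5,2) count=1: revealed 1 new [(5,2)] -> total=9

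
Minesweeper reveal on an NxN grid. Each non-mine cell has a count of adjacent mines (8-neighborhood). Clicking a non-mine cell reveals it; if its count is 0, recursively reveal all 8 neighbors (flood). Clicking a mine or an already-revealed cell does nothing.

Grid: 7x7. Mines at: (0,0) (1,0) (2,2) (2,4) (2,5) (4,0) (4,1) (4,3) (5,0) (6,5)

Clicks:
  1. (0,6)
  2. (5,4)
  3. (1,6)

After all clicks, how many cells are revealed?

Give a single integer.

Click 1 (0,6) count=0: revealed 12 new [(0,1) (0,2) (0,3) (0,4) (0,5) (0,6) (1,1) (1,2) (1,3) (1,4) (1,5) (1,6)] -> total=12
Click 2 (5,4) count=2: revealed 1 new [(5,4)] -> total=13
Click 3 (1,6) count=1: revealed 0 new [(none)] -> total=13

Answer: 13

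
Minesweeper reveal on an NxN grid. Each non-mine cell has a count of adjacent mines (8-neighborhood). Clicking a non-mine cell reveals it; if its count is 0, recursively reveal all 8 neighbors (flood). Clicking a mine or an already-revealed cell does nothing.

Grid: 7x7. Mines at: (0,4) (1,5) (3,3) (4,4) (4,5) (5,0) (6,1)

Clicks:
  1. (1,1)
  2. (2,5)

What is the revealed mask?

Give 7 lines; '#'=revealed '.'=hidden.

Click 1 (1,1) count=0: revealed 18 new [(0,0) (0,1) (0,2) (0,3) (1,0) (1,1) (1,2) (1,3) (2,0) (2,1) (2,2) (2,3) (3,0) (3,1) (3,2) (4,0) (4,1) (4,2)] -> total=18
Click 2 (2,5) count=1: revealed 1 new [(2,5)] -> total=19

Answer: ####...
####...
####.#.
###....
###....
.......
.......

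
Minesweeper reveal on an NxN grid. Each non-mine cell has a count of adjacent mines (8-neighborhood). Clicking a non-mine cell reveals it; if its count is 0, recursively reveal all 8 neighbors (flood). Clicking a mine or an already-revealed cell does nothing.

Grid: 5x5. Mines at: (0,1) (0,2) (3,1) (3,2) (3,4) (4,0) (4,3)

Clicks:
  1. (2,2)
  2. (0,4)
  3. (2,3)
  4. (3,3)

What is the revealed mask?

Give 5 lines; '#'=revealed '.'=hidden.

Click 1 (2,2) count=2: revealed 1 new [(2,2)] -> total=1
Click 2 (0,4) count=0: revealed 6 new [(0,3) (0,4) (1,3) (1,4) (2,3) (2,4)] -> total=7
Click 3 (2,3) count=2: revealed 0 new [(none)] -> total=7
Click 4 (3,3) count=3: revealed 1 new [(3,3)] -> total=8

Answer: ...##
...##
..###
...#.
.....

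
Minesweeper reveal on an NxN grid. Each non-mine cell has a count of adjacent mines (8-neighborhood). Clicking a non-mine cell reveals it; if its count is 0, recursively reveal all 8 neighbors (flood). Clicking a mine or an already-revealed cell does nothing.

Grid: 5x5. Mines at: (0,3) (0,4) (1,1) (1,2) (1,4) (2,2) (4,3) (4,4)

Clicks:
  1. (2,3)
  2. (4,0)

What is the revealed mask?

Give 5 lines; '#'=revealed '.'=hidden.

Click 1 (2,3) count=3: revealed 1 new [(2,3)] -> total=1
Click 2 (4,0) count=0: revealed 8 new [(2,0) (2,1) (3,0) (3,1) (3,2) (4,0) (4,1) (4,2)] -> total=9

Answer: .....
.....
##.#.
###..
###..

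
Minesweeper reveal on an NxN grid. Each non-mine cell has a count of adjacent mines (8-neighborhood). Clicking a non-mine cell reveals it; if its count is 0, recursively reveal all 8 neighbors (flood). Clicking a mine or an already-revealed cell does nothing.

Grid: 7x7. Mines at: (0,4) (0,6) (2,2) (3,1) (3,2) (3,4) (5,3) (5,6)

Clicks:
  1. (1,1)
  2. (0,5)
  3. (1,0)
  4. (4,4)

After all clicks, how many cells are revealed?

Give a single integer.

Click 1 (1,1) count=1: revealed 1 new [(1,1)] -> total=1
Click 2 (0,5) count=2: revealed 1 new [(0,5)] -> total=2
Click 3 (1,0) count=0: revealed 9 new [(0,0) (0,1) (0,2) (0,3) (1,0) (1,2) (1,3) (2,0) (2,1)] -> total=11
Click 4 (4,4) count=2: revealed 1 new [(4,4)] -> total=12

Answer: 12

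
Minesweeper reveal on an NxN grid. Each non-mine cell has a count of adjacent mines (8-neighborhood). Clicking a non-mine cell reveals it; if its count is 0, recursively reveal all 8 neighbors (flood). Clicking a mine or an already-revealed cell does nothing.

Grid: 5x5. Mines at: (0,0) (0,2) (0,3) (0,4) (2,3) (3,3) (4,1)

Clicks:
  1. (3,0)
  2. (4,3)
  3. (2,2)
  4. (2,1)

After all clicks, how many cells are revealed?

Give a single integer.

Click 1 (3,0) count=1: revealed 1 new [(3,0)] -> total=1
Click 2 (4,3) count=1: revealed 1 new [(4,3)] -> total=2
Click 3 (2,2) count=2: revealed 1 new [(2,2)] -> total=3
Click 4 (2,1) count=0: revealed 7 new [(1,0) (1,1) (1,2) (2,0) (2,1) (3,1) (3,2)] -> total=10

Answer: 10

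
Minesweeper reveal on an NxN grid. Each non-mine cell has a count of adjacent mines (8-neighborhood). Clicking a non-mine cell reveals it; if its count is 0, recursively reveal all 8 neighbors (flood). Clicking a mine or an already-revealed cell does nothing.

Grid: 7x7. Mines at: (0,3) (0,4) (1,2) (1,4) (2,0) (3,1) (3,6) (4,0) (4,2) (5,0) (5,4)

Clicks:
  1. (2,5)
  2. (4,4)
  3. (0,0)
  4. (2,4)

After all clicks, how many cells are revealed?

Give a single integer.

Answer: 7

Derivation:
Click 1 (2,5) count=2: revealed 1 new [(2,5)] -> total=1
Click 2 (4,4) count=1: revealed 1 new [(4,4)] -> total=2
Click 3 (0,0) count=0: revealed 4 new [(0,0) (0,1) (1,0) (1,1)] -> total=6
Click 4 (2,4) count=1: revealed 1 new [(2,4)] -> total=7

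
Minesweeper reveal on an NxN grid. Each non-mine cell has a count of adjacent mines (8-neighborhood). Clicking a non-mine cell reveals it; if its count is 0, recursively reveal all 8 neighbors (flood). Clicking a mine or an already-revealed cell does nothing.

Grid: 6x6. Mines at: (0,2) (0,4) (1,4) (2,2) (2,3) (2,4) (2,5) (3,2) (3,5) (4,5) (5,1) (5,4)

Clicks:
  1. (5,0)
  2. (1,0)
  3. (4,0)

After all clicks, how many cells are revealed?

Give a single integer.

Answer: 11

Derivation:
Click 1 (5,0) count=1: revealed 1 new [(5,0)] -> total=1
Click 2 (1,0) count=0: revealed 10 new [(0,0) (0,1) (1,0) (1,1) (2,0) (2,1) (3,0) (3,1) (4,0) (4,1)] -> total=11
Click 3 (4,0) count=1: revealed 0 new [(none)] -> total=11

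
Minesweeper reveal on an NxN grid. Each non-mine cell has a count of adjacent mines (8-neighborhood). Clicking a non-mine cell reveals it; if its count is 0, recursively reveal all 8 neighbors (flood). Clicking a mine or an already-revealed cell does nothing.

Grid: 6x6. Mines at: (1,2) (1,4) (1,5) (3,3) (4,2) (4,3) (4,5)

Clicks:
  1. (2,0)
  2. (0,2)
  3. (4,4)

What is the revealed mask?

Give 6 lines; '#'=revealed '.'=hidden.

Click 1 (2,0) count=0: revealed 12 new [(0,0) (0,1) (1,0) (1,1) (2,0) (2,1) (3,0) (3,1) (4,0) (4,1) (5,0) (5,1)] -> total=12
Click 2 (0,2) count=1: revealed 1 new [(0,2)] -> total=13
Click 3 (4,4) count=3: revealed 1 new [(4,4)] -> total=14

Answer: ###...
##....
##....
##....
##..#.
##....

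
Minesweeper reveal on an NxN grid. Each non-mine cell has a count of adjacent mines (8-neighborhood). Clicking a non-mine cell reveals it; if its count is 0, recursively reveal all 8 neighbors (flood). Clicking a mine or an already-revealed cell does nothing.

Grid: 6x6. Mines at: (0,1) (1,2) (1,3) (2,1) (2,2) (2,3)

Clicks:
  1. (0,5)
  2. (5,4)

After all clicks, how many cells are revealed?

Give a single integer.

Click 1 (0,5) count=0: revealed 24 new [(0,4) (0,5) (1,4) (1,5) (2,4) (2,5) (3,0) (3,1) (3,2) (3,3) (3,4) (3,5) (4,0) (4,1) (4,2) (4,3) (4,4) (4,5) (5,0) (5,1) (5,2) (5,3) (5,4) (5,5)] -> total=24
Click 2 (5,4) count=0: revealed 0 new [(none)] -> total=24

Answer: 24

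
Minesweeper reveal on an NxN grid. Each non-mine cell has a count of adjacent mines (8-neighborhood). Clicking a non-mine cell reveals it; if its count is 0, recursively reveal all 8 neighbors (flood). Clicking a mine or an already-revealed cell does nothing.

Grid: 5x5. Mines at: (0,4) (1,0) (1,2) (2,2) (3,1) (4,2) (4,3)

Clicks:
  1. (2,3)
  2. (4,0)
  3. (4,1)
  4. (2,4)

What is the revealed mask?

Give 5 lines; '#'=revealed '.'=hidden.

Answer: .....
...##
...##
...##
##...

Derivation:
Click 1 (2,3) count=2: revealed 1 new [(2,3)] -> total=1
Click 2 (4,0) count=1: revealed 1 new [(4,0)] -> total=2
Click 3 (4,1) count=2: revealed 1 new [(4,1)] -> total=3
Click 4 (2,4) count=0: revealed 5 new [(1,3) (1,4) (2,4) (3,3) (3,4)] -> total=8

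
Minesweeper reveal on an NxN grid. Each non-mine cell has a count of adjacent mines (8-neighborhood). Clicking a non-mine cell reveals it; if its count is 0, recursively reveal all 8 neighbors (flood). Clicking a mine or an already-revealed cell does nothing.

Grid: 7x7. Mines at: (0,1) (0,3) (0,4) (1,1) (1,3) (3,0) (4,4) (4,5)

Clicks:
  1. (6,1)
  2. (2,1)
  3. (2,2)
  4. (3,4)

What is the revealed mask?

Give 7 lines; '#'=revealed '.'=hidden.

Click 1 (6,1) count=0: revealed 24 new [(2,1) (2,2) (2,3) (3,1) (3,2) (3,3) (4,0) (4,1) (4,2) (4,3) (5,0) (5,1) (5,2) (5,3) (5,4) (5,5) (5,6) (6,0) (6,1) (6,2) (6,3) (6,4) (6,5) (6,6)] -> total=24
Click 2 (2,1) count=2: revealed 0 new [(none)] -> total=24
Click 3 (2,2) count=2: revealed 0 new [(none)] -> total=24
Click 4 (3,4) count=2: revealed 1 new [(3,4)] -> total=25

Answer: .......
.......
.###...
.####..
####...
#######
#######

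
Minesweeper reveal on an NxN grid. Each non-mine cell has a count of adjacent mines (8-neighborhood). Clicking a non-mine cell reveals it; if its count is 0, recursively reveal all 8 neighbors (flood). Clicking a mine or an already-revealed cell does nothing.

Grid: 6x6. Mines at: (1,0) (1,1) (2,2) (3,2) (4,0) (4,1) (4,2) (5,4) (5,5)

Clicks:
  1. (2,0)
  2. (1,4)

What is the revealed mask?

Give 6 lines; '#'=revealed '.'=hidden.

Answer: ..####
..####
#..###
...###
...###
......

Derivation:
Click 1 (2,0) count=2: revealed 1 new [(2,0)] -> total=1
Click 2 (1,4) count=0: revealed 17 new [(0,2) (0,3) (0,4) (0,5) (1,2) (1,3) (1,4) (1,5) (2,3) (2,4) (2,5) (3,3) (3,4) (3,5) (4,3) (4,4) (4,5)] -> total=18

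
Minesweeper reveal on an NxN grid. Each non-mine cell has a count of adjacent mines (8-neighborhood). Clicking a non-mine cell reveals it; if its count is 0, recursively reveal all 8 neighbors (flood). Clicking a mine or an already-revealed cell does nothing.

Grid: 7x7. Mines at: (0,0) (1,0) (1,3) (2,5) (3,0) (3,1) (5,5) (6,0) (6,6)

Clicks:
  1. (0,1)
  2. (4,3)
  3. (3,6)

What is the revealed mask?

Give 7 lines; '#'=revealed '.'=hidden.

Answer: .#.....
.......
..###..
..###.#
.####..
.####..
.####..

Derivation:
Click 1 (0,1) count=2: revealed 1 new [(0,1)] -> total=1
Click 2 (4,3) count=0: revealed 18 new [(2,2) (2,3) (2,4) (3,2) (3,3) (3,4) (4,1) (4,2) (4,3) (4,4) (5,1) (5,2) (5,3) (5,4) (6,1) (6,2) (6,3) (6,4)] -> total=19
Click 3 (3,6) count=1: revealed 1 new [(3,6)] -> total=20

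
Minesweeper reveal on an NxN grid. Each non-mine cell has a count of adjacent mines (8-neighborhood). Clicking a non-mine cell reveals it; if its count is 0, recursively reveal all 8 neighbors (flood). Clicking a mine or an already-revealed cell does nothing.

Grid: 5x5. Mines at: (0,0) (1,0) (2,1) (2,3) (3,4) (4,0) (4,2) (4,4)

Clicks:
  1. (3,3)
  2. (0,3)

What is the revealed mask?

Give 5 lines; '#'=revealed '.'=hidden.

Answer: .####
.####
.....
...#.
.....

Derivation:
Click 1 (3,3) count=4: revealed 1 new [(3,3)] -> total=1
Click 2 (0,3) count=0: revealed 8 new [(0,1) (0,2) (0,3) (0,4) (1,1) (1,2) (1,3) (1,4)] -> total=9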